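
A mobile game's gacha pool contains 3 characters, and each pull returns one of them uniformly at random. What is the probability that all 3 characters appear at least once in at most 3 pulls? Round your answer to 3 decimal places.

Let A_i be the event that character i is missing after 3 pulls. By inclusion–exclusion on the A_i,
P(all seen) = Σ_{j=0}^{3} (-1)^j C(3,j)((3-j)/3)^3
= 1.0000 - 0.8889 + 0.1111 - 0.0000
= 0.2222.

0.222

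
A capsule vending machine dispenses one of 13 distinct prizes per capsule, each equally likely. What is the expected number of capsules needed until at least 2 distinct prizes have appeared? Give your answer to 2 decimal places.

2.08

Going from k to k+1 distinct takes a geometric number of capsules with mean 13/(13-k).
Sum over k = 0,...,1: E = 13/13 + 13/12 = 2.083.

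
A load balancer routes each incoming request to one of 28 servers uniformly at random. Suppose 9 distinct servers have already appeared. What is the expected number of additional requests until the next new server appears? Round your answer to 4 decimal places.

1.4737

Each request yields a new server with probability (28-9)/28 = 19/28, so the wait is geometric with mean 28/19.
E = 28/19 = 1.47368.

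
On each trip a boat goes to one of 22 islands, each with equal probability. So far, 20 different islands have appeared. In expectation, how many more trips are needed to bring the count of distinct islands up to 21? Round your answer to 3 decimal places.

11.000

With k distinct islands already seen, the next new one takes an expected 22/(22-k) trips.
Only the k = 20 term is needed: E = 22/2 = 11.0000.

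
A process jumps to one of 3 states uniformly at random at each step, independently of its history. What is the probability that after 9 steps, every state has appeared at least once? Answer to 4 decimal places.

0.9221

By inclusion–exclusion over which states are missing,
P(all seen) = Σ_{j=0}^{3} (-1)^j C(3,j)((3-j)/3)^9
= 1.00000 - 0.07804 + 0.00015 - 0.00000
= 0.92212.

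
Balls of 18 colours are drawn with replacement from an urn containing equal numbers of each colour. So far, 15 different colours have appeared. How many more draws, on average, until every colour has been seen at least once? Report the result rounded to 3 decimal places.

With k distinct colours already seen, the next new one takes an expected 18/(18-k) draws.
Sum over k = 15,...,17: E = 18/3 + 18/2 + 18/1 = 33.0000.

33.000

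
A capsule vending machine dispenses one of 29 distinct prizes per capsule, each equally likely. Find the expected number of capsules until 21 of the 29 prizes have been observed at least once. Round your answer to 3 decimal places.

Going from k to k+1 distinct takes a geometric number of capsules with mean 29/(29-k).
Sum over k = 0,...,20: E = 29/29 + 29/28 + 29/27 + ... + 29/10 + 29/9 = 36.0701.

36.070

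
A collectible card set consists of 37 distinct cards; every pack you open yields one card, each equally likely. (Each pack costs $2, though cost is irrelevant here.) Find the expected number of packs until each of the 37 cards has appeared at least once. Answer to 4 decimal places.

The wait to go from k to k+1 distinct cards is geometric with mean 37/(37-k).
E[T] = 37/37 + 37/36 + 37/35 + ... + 37/2 + 37/1 = 37·H_{37}.
H_{37} = 4.20159, so E[T] = 155.45869.

155.4587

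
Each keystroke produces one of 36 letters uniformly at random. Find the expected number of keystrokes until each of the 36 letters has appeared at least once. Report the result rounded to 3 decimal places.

Split into phases: going from k distinct to k+1 distinct takes on average 36/(36-k) keystrokes.
E[T] = 36/36 + 36/35 + 36/34 + ... + 36/2 + 36/1 = 36·H_{36}.
H_{36} = 4.1746, so E[T] = 150.2841.

150.284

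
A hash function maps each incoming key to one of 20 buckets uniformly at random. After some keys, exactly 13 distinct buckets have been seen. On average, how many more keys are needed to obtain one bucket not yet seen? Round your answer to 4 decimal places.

The number of keys until the next new bucket is geometric with success probability 7/20, so its mean is 20/7.
E = 20/7 = 2.85714.

2.8571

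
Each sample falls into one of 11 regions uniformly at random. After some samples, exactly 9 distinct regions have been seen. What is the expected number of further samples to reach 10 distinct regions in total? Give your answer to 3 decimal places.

5.500

With k distinct regions already seen, the next new one takes an expected 11/(11-k) samples.
Only the k = 9 term is needed: E = 11/2 = 5.5000.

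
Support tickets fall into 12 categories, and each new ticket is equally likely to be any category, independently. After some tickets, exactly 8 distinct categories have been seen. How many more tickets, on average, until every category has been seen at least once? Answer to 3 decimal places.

From k distinct to k+1 distinct takes on average 12/(12-k) tickets.
Sum over k = 8,...,11: E = 12/4 + 12/3 + 12/2 + 12/1 = 25.0000.

25.000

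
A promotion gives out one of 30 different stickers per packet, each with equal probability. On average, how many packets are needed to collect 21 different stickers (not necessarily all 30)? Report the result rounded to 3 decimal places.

34.981

Going from k to k+1 distinct takes a geometric number of packets with mean 30/(30-k).
Sum over k = 0,...,20: E = 30/30 + 30/29 + 30/28 + ... + 30/11 + 30/10 = 34.9806.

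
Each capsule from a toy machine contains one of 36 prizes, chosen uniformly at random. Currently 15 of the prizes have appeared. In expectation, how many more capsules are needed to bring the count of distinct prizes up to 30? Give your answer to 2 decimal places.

From k distinct to k+1 distinct takes on average 36/(36-k) capsules.
Sum over k = 15,...,29: E = 36/21 + 36/20 + 36/19 + ... + 36/8 + 36/7 = 43.033.

43.03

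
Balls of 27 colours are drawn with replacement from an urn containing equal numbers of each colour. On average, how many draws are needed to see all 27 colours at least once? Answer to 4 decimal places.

After k distinct colours have appeared, the next draw gives a new one with probability (27-k)/27, so the expected wait for the (k+1)-th is 27/(27-k).
E[T] = 27/27 + 27/26 + 27/25 + ... + 27/2 + 27/1 = 27·H_{27}.
H_{27} = 3.89146, so E[T] = 105.06933.

105.0693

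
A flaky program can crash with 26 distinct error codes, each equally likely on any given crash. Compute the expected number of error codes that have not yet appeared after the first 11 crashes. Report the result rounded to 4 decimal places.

16.8891

For each error code, P(unseen after 11) = (25/26)^11 = 0.64958.
By linearity of expectation, E[unseen] = 26·(25/26)^11 = 16.88910.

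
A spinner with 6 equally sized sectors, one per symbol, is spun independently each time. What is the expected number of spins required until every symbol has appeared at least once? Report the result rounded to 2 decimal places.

14.70

After k distinct symbols have appeared, the next spin gives a new one with probability (6-k)/6, so the expected wait for the (k+1)-th is 6/(6-k).
E[T] = 6/6 + 6/5 + 6/4 + 6/3 + 6/2 + 6/1 = 6·H_{6}.
H_{6} = 2.450, so E[T] = 14.700.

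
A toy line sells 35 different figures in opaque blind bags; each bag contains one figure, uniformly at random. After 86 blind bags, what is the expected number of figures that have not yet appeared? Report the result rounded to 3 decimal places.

2.893

For each figure, P(unseen after 86) = (34/35)^86 = 0.0827.
By linearity of expectation, E[unseen] = 35·(34/35)^86 = 2.8934.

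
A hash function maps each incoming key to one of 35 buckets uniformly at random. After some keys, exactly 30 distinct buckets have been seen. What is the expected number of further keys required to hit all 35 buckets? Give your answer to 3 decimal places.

79.917

The wait to go from k to k+1 distinct buckets is geometric with mean 35/(35-k).
Sum over k = 30,...,34: E = 35/5 + 35/4 + 35/3 + 35/2 + 35/1 = 79.9167.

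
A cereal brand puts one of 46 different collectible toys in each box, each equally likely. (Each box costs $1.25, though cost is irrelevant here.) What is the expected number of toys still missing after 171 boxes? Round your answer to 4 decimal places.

For each toy, P(unseen after 171) = (45/46)^171 = 0.02332.
By linearity of expectation, E[unseen] = 46·(45/46)^171 = 1.07277.

1.0728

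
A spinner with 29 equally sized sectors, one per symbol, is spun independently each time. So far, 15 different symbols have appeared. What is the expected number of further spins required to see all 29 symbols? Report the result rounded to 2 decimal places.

The wait to go from k to k+1 distinct symbols is geometric with mean 29/(29-k).
Sum over k = 15,...,28: E = 29/14 + 29/13 + 29/12 + ... + 29/2 + 29/1 = 94.295.

94.30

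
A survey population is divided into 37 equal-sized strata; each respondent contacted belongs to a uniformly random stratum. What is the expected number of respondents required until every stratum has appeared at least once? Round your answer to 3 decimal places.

155.459

Split into phases: going from k distinct to k+1 distinct takes on average 37/(37-k) respondents.
E[T] = 37/37 + 37/36 + 37/35 + ... + 37/2 + 37/1 = 37·H_{37}.
H_{37} = 4.2016, so E[T] = 155.4587.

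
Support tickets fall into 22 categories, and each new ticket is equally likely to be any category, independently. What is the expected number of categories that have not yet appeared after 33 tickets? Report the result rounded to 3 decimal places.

For each category, P(unseen after 33) = (21/22)^33 = 0.2154.
By linearity of expectation, E[unseen] = 22·(21/22)^33 = 4.7393.

4.739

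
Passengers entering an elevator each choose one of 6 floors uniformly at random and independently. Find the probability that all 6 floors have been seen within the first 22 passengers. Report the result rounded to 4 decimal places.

0.8933

By inclusion–exclusion over which floors are missing,
P(all seen) = Σ_{j=0}^{6} (-1)^j C(6,j)((6-j)/6)^22
= 1.00000 - 0.10868 + 0.00200 - 0.00000 + 0.00000 - 0.00000 + 0.00000
= 0.89332.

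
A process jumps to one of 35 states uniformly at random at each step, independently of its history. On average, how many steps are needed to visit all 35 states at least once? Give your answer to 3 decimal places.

145.137

The wait to go from k to k+1 distinct states is geometric with mean 35/(35-k).
E[T] = 35/35 + 35/34 + 35/33 + ... + 35/2 + 35/1 = 35·H_{35}.
H_{35} = 4.1468, so E[T] = 145.1373.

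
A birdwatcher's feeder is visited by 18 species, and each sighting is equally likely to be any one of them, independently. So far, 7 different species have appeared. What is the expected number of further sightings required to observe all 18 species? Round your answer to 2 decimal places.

With k distinct species already seen, the next new one takes an expected 18/(18-k) sightings.
Sum over k = 7,...,17: E = 18/11 + 18/10 + 18/9 + ... + 18/2 + 18/1 = 54.358.

54.36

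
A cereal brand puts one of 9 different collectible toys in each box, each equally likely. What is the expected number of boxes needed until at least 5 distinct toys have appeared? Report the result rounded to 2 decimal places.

With k distinct toys already seen, the next new one arrives after an expected 9/(9-k) boxes.
Sum over k = 0,...,4: E = 9/9 + 9/8 + 9/7 + 9/6 + 9/5 = 6.711.

6.71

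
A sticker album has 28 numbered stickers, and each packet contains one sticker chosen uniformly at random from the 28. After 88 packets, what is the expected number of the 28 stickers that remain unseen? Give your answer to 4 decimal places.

1.1409

For each sticker, P(unseen after 88) = (27/28)^88 = 0.04075.
By linearity of expectation, E[unseen] = 28·(27/28)^88 = 1.14094.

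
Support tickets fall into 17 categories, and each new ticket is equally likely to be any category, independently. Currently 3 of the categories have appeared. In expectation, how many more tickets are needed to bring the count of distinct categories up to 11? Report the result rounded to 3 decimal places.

With k distinct categories already seen, the next new one takes an expected 17/(17-k) tickets.
Sum over k = 3,...,10: E = 17/14 + 17/13 + 17/12 + ... + 17/8 + 17/7 = 13.6266.

13.627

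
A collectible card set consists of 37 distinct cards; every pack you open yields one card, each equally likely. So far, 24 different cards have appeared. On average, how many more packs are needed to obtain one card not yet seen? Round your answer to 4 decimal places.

2.8462

Each pack yields a new card with probability (37-24)/37 = 13/37, so the wait is geometric with mean 37/13.
E = 37/13 = 2.84615.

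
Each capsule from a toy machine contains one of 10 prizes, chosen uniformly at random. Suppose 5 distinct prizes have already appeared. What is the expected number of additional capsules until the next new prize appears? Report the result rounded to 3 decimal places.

Each capsule yields a new prize with probability (10-5)/10 = 5/10, so the wait is geometric with mean 10/5.
E = 10/5 = 2.0000.

2.000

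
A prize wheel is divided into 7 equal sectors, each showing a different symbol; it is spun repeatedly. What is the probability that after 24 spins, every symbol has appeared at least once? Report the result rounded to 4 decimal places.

By inclusion–exclusion over which symbols are missing,
P(all seen) = Σ_{j=0}^{7} (-1)^j C(7,j)((7-j)/7)^24
= 1.00000 - 0.17313 + 0.00653 - 0.00005 + 0.00000 - 0.00000 + 0.00000 - 0.00000
= 0.83335.

0.8334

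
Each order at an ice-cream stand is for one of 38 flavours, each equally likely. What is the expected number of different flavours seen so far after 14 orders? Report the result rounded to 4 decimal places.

11.8400

For each flavour, P(seen in 14 orders) = 1 - (37/38)^14 = 0.31158.
By linearity of expectation, E[distinct seen] = 38·(1 - (37/38)^14) = 11.84002.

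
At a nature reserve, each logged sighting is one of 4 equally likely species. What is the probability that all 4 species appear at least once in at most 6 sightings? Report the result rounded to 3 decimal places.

0.381

By inclusion–exclusion over which species are missing,
P(all seen) = Σ_{j=0}^{4} (-1)^j C(4,j)((4-j)/4)^6
= 1.0000 - 0.7119 + 0.0938 - 0.0010 + 0.0000
= 0.3809.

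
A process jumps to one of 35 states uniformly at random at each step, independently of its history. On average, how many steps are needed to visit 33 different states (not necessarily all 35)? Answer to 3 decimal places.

Going from k to k+1 distinct takes a geometric number of steps with mean 35/(35-k).
Sum over k = 0,...,32: E = 35/35 + 35/34 + 35/33 + ... + 35/4 + 35/3 = 92.6373.

92.637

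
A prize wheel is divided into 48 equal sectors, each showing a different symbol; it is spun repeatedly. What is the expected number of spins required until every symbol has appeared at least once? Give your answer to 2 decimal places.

Split into phases: going from k distinct to k+1 distinct takes on average 48/(48-k) spins.
E[T] = 48/48 + 48/47 + 48/46 + ... + 48/2 + 48/1 = 48·H_{48}.
H_{48} = 4.459, so E[T] = 214.022.

214.02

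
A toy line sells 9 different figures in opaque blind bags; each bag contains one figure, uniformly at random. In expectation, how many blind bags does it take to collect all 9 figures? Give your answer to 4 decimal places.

25.4607

After k distinct figures have appeared, the next blind bag gives a new one with probability (9-k)/9, so the expected wait for the (k+1)-th is 9/(9-k).
E[T] = 9/9 + 9/8 + 9/7 + ... + 9/2 + 9/1 = 9·H_{9}.
H_{9} = 2.82897, so E[T] = 25.46071.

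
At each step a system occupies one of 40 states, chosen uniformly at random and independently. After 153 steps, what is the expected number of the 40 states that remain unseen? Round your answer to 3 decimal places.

0.831

For each state, P(unseen after 153) = (39/40)^153 = 0.0208.
By linearity of expectation, E[unseen] = 40·(39/40)^153 = 0.8313.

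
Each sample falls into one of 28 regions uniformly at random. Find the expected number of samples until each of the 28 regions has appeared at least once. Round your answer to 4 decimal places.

109.9608

The wait to go from k to k+1 distinct regions is geometric with mean 28/(28-k).
E[T] = 28/28 + 28/27 + 28/26 + ... + 28/2 + 28/1 = 28·H_{28}.
H_{28} = 3.92717, so E[T] = 109.96079.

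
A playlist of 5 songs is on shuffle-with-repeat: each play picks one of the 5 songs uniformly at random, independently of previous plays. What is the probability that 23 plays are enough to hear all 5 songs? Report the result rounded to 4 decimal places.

By inclusion–exclusion over which songs are missing,
P(all seen) = Σ_{j=0}^{5} (-1)^j C(5,j)((5-j)/5)^23
= 1.00000 - 0.02951 + 0.00008 - 0.00000 + 0.00000 - 0.00000
= 0.97056.

0.9706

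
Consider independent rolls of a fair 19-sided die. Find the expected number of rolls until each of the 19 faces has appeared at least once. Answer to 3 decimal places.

67.407

After k distinct faces have appeared, the next roll gives a new one with probability (19-k)/19, so the expected wait for the (k+1)-th is 19/(19-k).
E[T] = 19/19 + 19/18 + 19/17 + ... + 19/2 + 19/1 = 19·H_{19}.
H_{19} = 3.5477, so E[T] = 67.4071.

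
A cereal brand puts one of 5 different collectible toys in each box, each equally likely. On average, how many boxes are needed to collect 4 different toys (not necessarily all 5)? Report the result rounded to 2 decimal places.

Going from k to k+1 distinct takes a geometric number of boxes with mean 5/(5-k).
Sum over k = 0,...,3: E = 5/5 + 5/4 + 5/3 + 5/2 = 6.417.

6.42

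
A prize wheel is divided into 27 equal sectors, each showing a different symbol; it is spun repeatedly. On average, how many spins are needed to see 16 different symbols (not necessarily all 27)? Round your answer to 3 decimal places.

23.533

With k distinct symbols already seen, the next new one arrives after an expected 27/(27-k) spins.
Sum over k = 0,...,15: E = 27/27 + 27/26 + 27/25 + ... + 27/13 + 27/12 = 23.5326.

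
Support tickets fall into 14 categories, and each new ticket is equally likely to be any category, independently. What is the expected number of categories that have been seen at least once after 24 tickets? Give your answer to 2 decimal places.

For each category, P(seen in 24 tickets) = 1 - (13/14)^24 = 0.831.
By linearity of expectation, E[distinct seen] = 14·(1 - (13/14)^24) = 11.636.

11.64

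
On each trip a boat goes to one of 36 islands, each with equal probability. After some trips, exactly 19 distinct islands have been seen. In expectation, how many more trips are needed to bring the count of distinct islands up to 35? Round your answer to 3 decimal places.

The wait to go from k to k+1 distinct islands is geometric with mean 36/(36-k).
Sum over k = 19,...,34: E = 36/17 + 36/16 + 36/15 + ... + 36/3 + 36/2 = 87.8239.

87.824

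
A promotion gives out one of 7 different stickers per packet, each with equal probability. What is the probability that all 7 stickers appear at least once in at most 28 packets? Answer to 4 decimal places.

By inclusion–exclusion over which stickers are missing,
P(all seen) = Σ_{j=0}^{7} (-1)^j C(7,j)((7-j)/7)^28
= 1.00000 - 0.09345 + 0.00170 - 0.00001 + 0.00000 - 0.00000 + 0.00000 - 0.00000
= 0.90824.

0.9082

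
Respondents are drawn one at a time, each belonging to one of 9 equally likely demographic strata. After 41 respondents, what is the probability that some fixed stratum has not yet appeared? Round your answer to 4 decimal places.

On each respondent the fixed stratum fails to appear with probability 8/9.
P(still missing after 41) = (8/9)^41 = 0.00799.

0.0080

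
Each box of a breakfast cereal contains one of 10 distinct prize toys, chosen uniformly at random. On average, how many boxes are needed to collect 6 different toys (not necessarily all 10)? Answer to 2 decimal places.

With k distinct toys already seen, the next new one arrives after an expected 10/(10-k) boxes.
Sum over k = 0,...,5: E = 10/10 + 10/9 + 10/8 + 10/7 + 10/6 + 10/5 = 8.456.

8.46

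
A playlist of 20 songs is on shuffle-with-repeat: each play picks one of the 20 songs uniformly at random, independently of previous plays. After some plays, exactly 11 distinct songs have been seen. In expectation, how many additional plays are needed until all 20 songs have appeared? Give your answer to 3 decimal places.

With k distinct songs already seen, the next new one takes an expected 20/(20-k) plays.
Sum over k = 11,...,19: E = 20/9 + 20/8 + 20/7 + ... + 20/2 + 20/1 = 56.5794.

56.579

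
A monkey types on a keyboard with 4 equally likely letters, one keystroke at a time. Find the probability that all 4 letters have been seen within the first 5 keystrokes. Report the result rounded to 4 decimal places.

By inclusion–exclusion over which letters are missing,
P(all seen) = Σ_{j=0}^{4} (-1)^j C(4,j)((4-j)/4)^5
= 1.00000 - 0.94922 + 0.18750 - 0.00391 + 0.00000
= 0.23438.

0.2344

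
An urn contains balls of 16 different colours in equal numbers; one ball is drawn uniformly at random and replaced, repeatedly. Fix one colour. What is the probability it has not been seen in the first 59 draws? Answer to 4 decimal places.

0.0222

Each draw misses the fixed colour with probability (16-1)/16 = 15/16, independently.
P(still missing after 59) = (15/16)^59 = 0.02220.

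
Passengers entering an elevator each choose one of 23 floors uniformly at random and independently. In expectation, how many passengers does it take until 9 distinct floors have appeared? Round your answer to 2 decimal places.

11.10

Going from k to k+1 distinct takes a geometric number of passengers with mean 23/(23-k).
Sum over k = 0,...,8: E = 23/23 + 23/22 + 23/21 + ... + 23/16 + 23/15 = 11.103.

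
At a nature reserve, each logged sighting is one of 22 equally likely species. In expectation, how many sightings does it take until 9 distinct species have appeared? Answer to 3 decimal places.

11.235

Going from k to k+1 distinct takes a geometric number of sightings with mean 22/(22-k).
Sum over k = 0,...,8: E = 22/22 + 22/21 + 22/20 + ... + 22/15 + 22/14 = 11.2349.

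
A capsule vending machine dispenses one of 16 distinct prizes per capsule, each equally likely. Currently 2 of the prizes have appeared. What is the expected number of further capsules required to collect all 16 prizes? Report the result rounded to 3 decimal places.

52.025

From k distinct to k+1 distinct takes on average 16/(16-k) capsules.
Sum over k = 2,...,15: E = 16/14 + 16/13 + 16/12 + ... + 16/2 + 16/1 = 52.0250.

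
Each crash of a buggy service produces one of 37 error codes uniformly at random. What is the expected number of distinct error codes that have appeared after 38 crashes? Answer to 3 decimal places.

For each error code, P(seen in 38 crashes) = 1 - (36/37)^38 = 0.6470.
By linearity of expectation, E[distinct seen] = 37·(1 - (36/37)^38) = 23.9374.

23.937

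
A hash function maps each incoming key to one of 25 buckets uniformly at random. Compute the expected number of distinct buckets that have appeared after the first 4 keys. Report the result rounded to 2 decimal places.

3.77

For each bucket, P(seen in 4 keys) = 1 - (24/25)^4 = 0.151.
By linearity of expectation, E[distinct seen] = 25·(1 - (24/25)^4) = 3.766.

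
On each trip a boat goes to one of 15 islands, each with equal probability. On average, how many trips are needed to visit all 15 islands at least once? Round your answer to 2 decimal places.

The wait to go from k to k+1 distinct islands is geometric with mean 15/(15-k).
E[T] = 15/15 + 15/14 + 15/13 + ... + 15/2 + 15/1 = 15·H_{15}.
H_{15} = 3.318, so E[T] = 49.773.

49.77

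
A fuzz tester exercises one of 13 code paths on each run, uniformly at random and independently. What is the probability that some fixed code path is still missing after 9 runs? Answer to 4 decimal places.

0.4866

Each run misses the fixed code path with probability (13-1)/13 = 12/13, independently.
P(still missing after 9) = (12/13)^9 = 0.48657.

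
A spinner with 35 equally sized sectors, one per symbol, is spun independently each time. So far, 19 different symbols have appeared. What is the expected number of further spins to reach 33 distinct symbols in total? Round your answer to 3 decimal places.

From k distinct to k+1 distinct takes on average 35/(35-k) spins.
Sum over k = 19,...,32: E = 35/16 + 35/15 + 35/14 + ... + 35/4 + 35/3 = 65.8255.

65.826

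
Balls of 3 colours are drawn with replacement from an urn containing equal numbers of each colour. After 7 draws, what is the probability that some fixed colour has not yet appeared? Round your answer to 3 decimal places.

Each draw misses the fixed colour with probability (3-1)/3 = 2/3, independently.
P(still missing after 7) = (2/3)^7 = 0.0585.

0.059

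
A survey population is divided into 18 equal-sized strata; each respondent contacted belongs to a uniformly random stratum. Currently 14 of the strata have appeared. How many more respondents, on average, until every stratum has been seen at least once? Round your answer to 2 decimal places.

From k distinct to k+1 distinct takes on average 18/(18-k) respondents.
Sum over k = 14,...,17: E = 18/4 + 18/3 + 18/2 + 18/1 = 37.500.

37.50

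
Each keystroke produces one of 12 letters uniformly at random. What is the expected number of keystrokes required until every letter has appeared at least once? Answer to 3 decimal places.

37.239

The wait to go from k to k+1 distinct letters is geometric with mean 12/(12-k).
E[T] = 12/12 + 12/11 + 12/10 + ... + 12/2 + 12/1 = 12·H_{12}.
H_{12} = 3.1032, so E[T] = 37.2385.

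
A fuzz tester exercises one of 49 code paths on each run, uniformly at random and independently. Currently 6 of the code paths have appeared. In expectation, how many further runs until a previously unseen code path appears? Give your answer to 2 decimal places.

Each run yields a new code path with probability (49-6)/49 = 43/49, so the wait is geometric with mean 49/43.
E = 49/43 = 1.140.

1.14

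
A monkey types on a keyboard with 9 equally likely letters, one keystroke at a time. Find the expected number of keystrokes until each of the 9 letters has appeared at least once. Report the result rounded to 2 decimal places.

25.46

After k distinct letters have appeared, the next keystroke gives a new one with probability (9-k)/9, so the expected wait for the (k+1)-th is 9/(9-k).
E[T] = 9/9 + 9/8 + 9/7 + ... + 9/2 + 9/1 = 9·H_{9}.
H_{9} = 2.829, so E[T] = 25.461.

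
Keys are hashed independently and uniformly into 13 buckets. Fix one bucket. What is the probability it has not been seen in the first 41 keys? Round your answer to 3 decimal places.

On each key the fixed bucket fails to appear with probability 12/13.
P(still missing after 41) = (12/13)^41 = 0.0376.

0.038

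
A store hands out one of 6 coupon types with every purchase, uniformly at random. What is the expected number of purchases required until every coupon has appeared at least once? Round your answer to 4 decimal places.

14.7000

The wait to go from k to k+1 distinct coupons is geometric with mean 6/(6-k).
E[T] = 6/6 + 6/5 + 6/4 + 6/3 + 6/2 + 6/1 = 6·H_{6}.
H_{6} = 2.45000, so E[T] = 14.70000.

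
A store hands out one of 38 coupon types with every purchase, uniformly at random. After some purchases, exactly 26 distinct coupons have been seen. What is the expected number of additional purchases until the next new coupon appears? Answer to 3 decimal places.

3.167

The number of purchases until the next new coupon is geometric with success probability 12/38, so its mean is 38/12.
E = 38/12 = 3.1667.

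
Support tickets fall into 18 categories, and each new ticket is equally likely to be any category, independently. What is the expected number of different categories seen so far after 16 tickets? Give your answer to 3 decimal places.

10.787

For each category, P(seen in 16 tickets) = 1 - (17/18)^16 = 0.5993.
By linearity of expectation, E[distinct seen] = 18·(1 - (17/18)^16) = 10.7873.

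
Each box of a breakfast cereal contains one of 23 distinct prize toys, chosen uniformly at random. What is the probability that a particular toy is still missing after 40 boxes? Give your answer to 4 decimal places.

On each box the fixed toy fails to appear with probability 22/23.
P(still missing after 40) = (22/23)^40 = 0.16896.

0.1690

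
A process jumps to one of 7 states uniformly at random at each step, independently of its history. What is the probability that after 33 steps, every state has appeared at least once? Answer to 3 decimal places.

Let A_i be the event that state i is missing after 33 steps. By inclusion–exclusion on the A_i,
P(all seen) = Σ_{j=0}^{7} (-1)^j C(7,j)((7-j)/7)^33
= 1.0000 - 0.0432 + 0.0003 - 0.0000 + 0.0000 - 0.0000 + 0.0000 - 0.0000
= 0.9571.

0.957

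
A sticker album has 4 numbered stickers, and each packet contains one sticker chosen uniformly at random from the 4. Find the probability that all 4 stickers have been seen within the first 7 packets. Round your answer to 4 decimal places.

By inclusion–exclusion over which stickers are missing,
P(all seen) = Σ_{j=0}^{4} (-1)^j C(4,j)((4-j)/4)^7
= 1.00000 - 0.53394 + 0.04688 - 0.00024 + 0.00000
= 0.51270.

0.5127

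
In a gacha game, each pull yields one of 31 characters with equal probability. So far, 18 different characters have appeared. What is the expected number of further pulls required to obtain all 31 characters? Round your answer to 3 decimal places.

98.584

With k distinct characters already seen, the next new one takes an expected 31/(31-k) pulls.
Sum over k = 18,...,30: E = 31/13 + 31/12 + 31/11 + ... + 31/2 + 31/1 = 98.5841.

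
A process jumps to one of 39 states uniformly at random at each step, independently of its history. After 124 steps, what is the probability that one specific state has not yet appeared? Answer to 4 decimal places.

On each step the fixed state fails to appear with probability 38/39.
P(still missing after 124) = (38/39)^124 = 0.03992.

0.0399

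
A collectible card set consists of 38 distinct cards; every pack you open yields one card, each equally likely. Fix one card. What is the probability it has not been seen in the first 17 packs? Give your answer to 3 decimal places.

Each pack misses the fixed card with probability (38-1)/38 = 37/38, independently.
P(still missing after 17) = (37/38)^17 = 0.6355.

0.635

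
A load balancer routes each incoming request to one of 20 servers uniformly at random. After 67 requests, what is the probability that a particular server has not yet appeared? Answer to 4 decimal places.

On each request the fixed server fails to appear with probability 19/20.
P(still missing after 67) = (19/20)^67 = 0.03217.

0.0322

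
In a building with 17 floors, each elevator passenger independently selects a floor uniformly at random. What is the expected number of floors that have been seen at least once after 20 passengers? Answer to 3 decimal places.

11.943

For each floor, P(seen in 20 passengers) = 1 - (16/17)^20 = 0.7025.
By linearity of expectation, E[distinct seen] = 17·(1 - (16/17)^20) = 11.9433.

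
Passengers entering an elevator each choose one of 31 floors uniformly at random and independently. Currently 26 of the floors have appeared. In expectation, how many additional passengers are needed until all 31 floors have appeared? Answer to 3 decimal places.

70.783

With k distinct floors already seen, the next new one takes an expected 31/(31-k) passengers.
Sum over k = 26,...,30: E = 31/5 + 31/4 + 31/3 + 31/2 + 31/1 = 70.7833.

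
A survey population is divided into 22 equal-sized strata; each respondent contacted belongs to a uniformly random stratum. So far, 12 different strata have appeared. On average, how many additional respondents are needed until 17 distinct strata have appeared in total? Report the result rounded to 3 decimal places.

From k distinct to k+1 distinct takes on average 22/(22-k) respondents.
Sum over k = 12,...,16: E = 22/10 + 22/9 + 22/8 + 22/7 + 22/6 = 14.2040.

14.204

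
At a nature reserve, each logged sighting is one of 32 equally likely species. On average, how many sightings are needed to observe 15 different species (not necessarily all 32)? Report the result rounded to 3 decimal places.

With k distinct species already seen, the next new one arrives after an expected 32/(32-k) sightings.
Sum over k = 0,...,14: E = 32/32 + 32/31 + 32/30 + ... + 32/19 + 32/18 = 19.8062.

19.806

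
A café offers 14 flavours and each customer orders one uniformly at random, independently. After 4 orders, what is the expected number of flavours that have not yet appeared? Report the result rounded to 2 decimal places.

For each flavour, P(unseen after 4) = (13/14)^4 = 0.743.
By linearity of expectation, E[unseen] = 14·(13/14)^4 = 10.409.

10.41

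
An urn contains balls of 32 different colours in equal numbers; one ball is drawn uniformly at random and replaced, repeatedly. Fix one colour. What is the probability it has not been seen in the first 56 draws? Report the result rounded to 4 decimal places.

Each draw misses the fixed colour with probability (32-1)/32 = 31/32, independently.
P(still missing after 56) = (31/32)^56 = 0.16899.

0.1690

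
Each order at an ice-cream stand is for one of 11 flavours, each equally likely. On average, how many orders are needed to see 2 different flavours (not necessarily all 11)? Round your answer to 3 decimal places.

With k distinct flavours already seen, the next new one arrives after an expected 11/(11-k) orders.
Sum over k = 0,...,1: E = 11/11 + 11/10 = 2.1000.

2.100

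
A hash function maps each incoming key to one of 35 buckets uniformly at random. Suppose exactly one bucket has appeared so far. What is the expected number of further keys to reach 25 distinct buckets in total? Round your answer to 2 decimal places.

The wait to go from k to k+1 distinct buckets is geometric with mean 35/(35-k).
Sum over k = 1,...,24: E = 35/34 + 35/33 + 35/32 + ... + 35/12 + 35/11 = 41.623.

41.62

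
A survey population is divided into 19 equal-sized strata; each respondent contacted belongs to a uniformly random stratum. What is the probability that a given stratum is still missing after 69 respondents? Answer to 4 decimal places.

0.0240

On each respondent the fixed stratum fails to appear with probability 18/19.
P(still missing after 69) = (18/19)^69 = 0.02398.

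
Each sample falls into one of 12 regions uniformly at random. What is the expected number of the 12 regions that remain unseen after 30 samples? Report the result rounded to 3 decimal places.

0.882

For each region, P(unseen after 30) = (11/12)^30 = 0.0735.
By linearity of expectation, E[unseen] = 12·(11/12)^30 = 0.8821.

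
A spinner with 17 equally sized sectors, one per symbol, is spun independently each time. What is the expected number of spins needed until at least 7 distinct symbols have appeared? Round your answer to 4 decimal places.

Going from k to k+1 distinct takes a geometric number of spins with mean 17/(17-k).
Sum over k = 0,...,6: E = 17/17 + 17/16 + 17/15 + ... + 17/12 + 17/11 = 8.67993.

8.6799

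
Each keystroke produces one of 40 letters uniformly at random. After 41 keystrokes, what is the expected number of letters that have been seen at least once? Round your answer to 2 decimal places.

For each letter, P(seen in 41 keystrokes) = 1 - (39/40)^41 = 0.646.
By linearity of expectation, E[distinct seen] = 40·(1 - (39/40)^41) = 25.834.

25.83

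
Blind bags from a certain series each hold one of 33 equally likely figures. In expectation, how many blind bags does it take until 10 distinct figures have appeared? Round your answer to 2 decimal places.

With k distinct figures already seen, the next new one arrives after an expected 33/(33-k) blind bags.
Sum over k = 0,...,9: E = 33/33 + 33/32 + 33/31 + ... + 33/25 + 33/24 = 11.699.

11.70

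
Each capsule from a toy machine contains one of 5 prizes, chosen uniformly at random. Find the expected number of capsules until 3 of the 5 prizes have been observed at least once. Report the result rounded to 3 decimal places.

3.917

With k distinct prizes already seen, the next new one arrives after an expected 5/(5-k) capsules.
Sum over k = 0,...,2: E = 5/5 + 5/4 + 5/3 = 3.9167.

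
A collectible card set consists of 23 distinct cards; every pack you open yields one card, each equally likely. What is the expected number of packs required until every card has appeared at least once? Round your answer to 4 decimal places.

85.8887

After k distinct cards have appeared, the next pack gives a new one with probability (23-k)/23, so the expected wait for the (k+1)-th is 23/(23-k).
E[T] = 23/23 + 23/22 + 23/21 + ... + 23/2 + 23/1 = 23·H_{23}.
H_{23} = 3.73429, so E[T] = 85.88870.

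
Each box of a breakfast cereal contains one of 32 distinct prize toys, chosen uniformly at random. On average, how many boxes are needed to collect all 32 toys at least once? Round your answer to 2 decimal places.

129.87

Split into phases: going from k distinct to k+1 distinct takes on average 32/(32-k) boxes.
E[T] = 32/32 + 32/31 + 32/30 + ... + 32/2 + 32/1 = 32·H_{32}.
H_{32} = 4.058, so E[T] = 129.872.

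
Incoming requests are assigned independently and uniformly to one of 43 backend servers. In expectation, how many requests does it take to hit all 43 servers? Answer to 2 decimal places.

187.05

Split into phases: going from k distinct to k+1 distinct takes on average 43/(43-k) requests.
E[T] = 43/43 + 43/42 + 43/41 + ... + 43/2 + 43/1 = 43·H_{43}.
H_{43} = 4.350, so E[T] = 187.050.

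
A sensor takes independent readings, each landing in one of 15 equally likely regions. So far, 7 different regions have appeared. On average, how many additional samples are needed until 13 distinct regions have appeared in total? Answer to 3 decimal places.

The wait to go from k to k+1 distinct regions is geometric with mean 15/(15-k).
Sum over k = 7,...,12: E = 15/8 + 15/7 + 15/6 + 15/5 + 15/4 + 15/3 = 18.2679.

18.268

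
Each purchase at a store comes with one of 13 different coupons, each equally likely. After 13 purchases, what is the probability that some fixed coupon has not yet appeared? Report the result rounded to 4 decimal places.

0.3533

Each purchase misses the fixed coupon with probability (13-1)/13 = 12/13, independently.
P(still missing after 13) = (12/13)^13 = 0.35326.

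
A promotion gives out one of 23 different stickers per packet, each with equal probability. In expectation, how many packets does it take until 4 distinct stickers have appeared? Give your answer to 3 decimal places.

4.291

Going from k to k+1 distinct takes a geometric number of packets with mean 23/(23-k).
Sum over k = 0,...,3: E = 23/23 + 23/22 + 23/21 + 23/20 = 4.2907.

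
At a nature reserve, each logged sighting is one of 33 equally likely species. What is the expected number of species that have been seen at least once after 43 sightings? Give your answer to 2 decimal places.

24.21

For each species, P(seen in 43 sightings) = 1 - (32/33)^43 = 0.734.
By linearity of expectation, E[distinct seen] = 33·(1 - (32/33)^43) = 24.213.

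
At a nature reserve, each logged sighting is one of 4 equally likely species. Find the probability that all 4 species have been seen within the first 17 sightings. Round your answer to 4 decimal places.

Let A_i be the event that species i is missing after 17 sightings. By inclusion–exclusion on the A_i,
P(all seen) = Σ_{j=0}^{4} (-1)^j C(4,j)((4-j)/4)^17
= 1.00000 - 0.03007 + 0.00005 - 0.00000 + 0.00000
= 0.96998.

0.9700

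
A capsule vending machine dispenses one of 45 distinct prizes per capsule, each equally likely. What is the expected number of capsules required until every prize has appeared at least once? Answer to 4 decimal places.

After k distinct prizes have appeared, the next capsule gives a new one with probability (45-k)/45, so the expected wait for the (k+1)-th is 45/(45-k).
E[T] = 45/45 + 45/44 + 45/43 + ... + 45/2 + 45/1 = 45·H_{45}.
H_{45} = 4.39495, so E[T] = 197.77267.

197.7727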